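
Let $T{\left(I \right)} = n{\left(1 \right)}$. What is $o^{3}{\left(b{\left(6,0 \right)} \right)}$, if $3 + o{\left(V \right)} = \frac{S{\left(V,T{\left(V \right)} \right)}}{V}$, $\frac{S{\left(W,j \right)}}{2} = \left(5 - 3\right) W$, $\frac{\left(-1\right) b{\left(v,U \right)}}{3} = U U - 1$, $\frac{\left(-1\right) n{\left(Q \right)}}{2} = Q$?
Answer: $1$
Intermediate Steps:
$n{\left(Q \right)} = - 2 Q$
$T{\left(I \right)} = -2$ ($T{\left(I \right)} = \left(-2\right) 1 = -2$)
$b{\left(v,U \right)} = 3 - 3 U^{2}$ ($b{\left(v,U \right)} = - 3 \left(U U - 1\right) = - 3 \left(U^{2} - 1\right) = - 3 \left(-1 + U^{2}\right) = 3 - 3 U^{2}$)
$S{\left(W,j \right)} = 4 W$ ($S{\left(W,j \right)} = 2 \left(5 - 3\right) W = 2 \cdot 2 W = 4 W$)
$o{\left(V \right)} = 1$ ($o{\left(V \right)} = -3 + \frac{4 V}{V} = -3 + 4 = 1$)
$o^{3}{\left(b{\left(6,0 \right)} \right)} = 1^{3} = 1$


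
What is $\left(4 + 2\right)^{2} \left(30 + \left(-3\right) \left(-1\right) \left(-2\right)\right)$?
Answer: $864$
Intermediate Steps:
$\left(4 + 2\right)^{2} \left(30 + \left(-3\right) \left(-1\right) \left(-2\right)\right) = 6^{2} \left(30 + 3 \left(-2\right)\right) = 36 \left(30 - 6\right) = 36 \cdot 24 = 864$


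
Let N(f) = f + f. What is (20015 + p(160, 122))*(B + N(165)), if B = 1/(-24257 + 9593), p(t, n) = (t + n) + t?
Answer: 32997952461/4888 ≈ 6.7508e+6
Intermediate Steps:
p(t, n) = n + 2*t (p(t, n) = (n + t) + t = n + 2*t)
N(f) = 2*f
B = -1/14664 (B = 1/(-14664) = -1/14664 ≈ -6.8194e-5)
(20015 + p(160, 122))*(B + N(165)) = (20015 + (122 + 2*160))*(-1/14664 + 2*165) = (20015 + (122 + 320))*(-1/14664 + 330) = (20015 + 442)*(4839119/14664) = 20457*(4839119/14664) = 32997952461/4888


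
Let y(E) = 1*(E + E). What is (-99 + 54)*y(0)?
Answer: 0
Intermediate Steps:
y(E) = 2*E (y(E) = 1*(2*E) = 2*E)
(-99 + 54)*y(0) = (-99 + 54)*(2*0) = -45*0 = 0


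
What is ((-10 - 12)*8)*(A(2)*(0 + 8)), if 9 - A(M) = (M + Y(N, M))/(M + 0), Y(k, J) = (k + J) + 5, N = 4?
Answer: -3520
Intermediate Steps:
Y(k, J) = 5 + J + k (Y(k, J) = (J + k) + 5 = 5 + J + k)
A(M) = 9 - (9 + 2*M)/M (A(M) = 9 - (M + (5 + M + 4))/(M + 0) = 9 - (M + (9 + M))/M = 9 - (9 + 2*M)/M)
((-10 - 12)*8)*(A(2)*(0 + 8)) = ((-10 - 12)*8)*((7 - 9/2)*(0 + 8)) = (-22*8)*((7 - 9*1/2)*8) = -176*(7 - 9/2)*8 = -440*8 = -176*20 = -3520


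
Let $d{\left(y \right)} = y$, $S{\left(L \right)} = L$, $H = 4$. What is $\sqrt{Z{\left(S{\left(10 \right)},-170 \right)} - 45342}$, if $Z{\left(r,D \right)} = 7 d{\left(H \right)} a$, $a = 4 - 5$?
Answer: $i \sqrt{45370} \approx 213.0 i$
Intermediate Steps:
$a = -1$ ($a = 4 - 5 = -1$)
$Z{\left(r,D \right)} = -28$ ($Z{\left(r,D \right)} = 7 \cdot 4 \left(-1\right) = 28 \left(-1\right) = -28$)
$\sqrt{Z{\left(S{\left(10 \right)},-170 \right)} - 45342} = \sqrt{-28 - 45342} = \sqrt{-45370} = i \sqrt{45370}$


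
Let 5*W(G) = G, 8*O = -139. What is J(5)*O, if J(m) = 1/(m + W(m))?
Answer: -139/48 ≈ -2.8958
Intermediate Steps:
O = -139/8 (O = (1/8)*(-139) = -139/8 ≈ -17.375)
W(G) = G/5
J(m) = 5/(6*m) (J(m) = 1/(m + m/5) = 1/(6*m/5) = 5/(6*m))
J(5)*O = ((5/6)/5)*(-139/8) = ((5/6)*(1/5))*(-139/8) = (1/6)*(-139/8) = -139/48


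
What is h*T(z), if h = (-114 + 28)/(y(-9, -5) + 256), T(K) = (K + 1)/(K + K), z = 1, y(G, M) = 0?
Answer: -43/128 ≈ -0.33594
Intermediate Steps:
T(K) = (1 + K)/(2*K) (T(K) = (1 + K)/((2*K)) = (1 + K)*(1/(2*K)) = (1 + K)/(2*K))
h = -43/128 (h = (-114 + 28)/(0 + 256) = -86/256 = -86*1/256 = -43/128 ≈ -0.33594)
h*T(z) = -43*(1 + 1)/(256*1) = -43*2/256 = -43/128*1 = -43/128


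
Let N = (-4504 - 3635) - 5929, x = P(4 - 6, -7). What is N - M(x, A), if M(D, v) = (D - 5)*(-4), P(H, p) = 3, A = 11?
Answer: -14076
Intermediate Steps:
x = 3
N = -14068 (N = -8139 - 5929 = -14068)
M(D, v) = 20 - 4*D (M(D, v) = (-5 + D)*(-4) = 20 - 4*D)
N - M(x, A) = -14068 - (20 - 4*3) = -14068 - (20 - 12) = -14068 - 1*8 = -14068 - 8 = -14076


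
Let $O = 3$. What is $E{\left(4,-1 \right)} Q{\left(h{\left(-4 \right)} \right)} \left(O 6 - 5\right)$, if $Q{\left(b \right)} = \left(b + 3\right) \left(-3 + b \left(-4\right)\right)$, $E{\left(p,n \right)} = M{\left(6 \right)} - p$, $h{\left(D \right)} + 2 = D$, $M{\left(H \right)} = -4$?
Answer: $6552$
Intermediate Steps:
$h{\left(D \right)} = -2 + D$
$E{\left(p,n \right)} = -4 - p$
$Q{\left(b \right)} = \left(-3 - 4 b\right) \left(3 + b\right)$ ($Q{\left(b \right)} = \left(3 + b\right) \left(-3 - 4 b\right) = \left(-3 - 4 b\right) \left(3 + b\right)$)
$E{\left(4,-1 \right)} Q{\left(h{\left(-4 \right)} \right)} \left(O 6 - 5\right) = \left(-4 - 4\right) \left(-9 - 15 \left(-2 - 4\right) - 4 \left(-2 - 4\right)^{2}\right) \left(3 \cdot 6 - 5\right) = \left(-4 - 4\right) \left(-9 - -90 - 4 \left(-6\right)^{2}\right) \left(18 - 5\right) = - 8 \left(-9 + 90 - 144\right) 13 = \left(-8\right) \left(-63\right) 13 = 504 \cdot 13 = 6552$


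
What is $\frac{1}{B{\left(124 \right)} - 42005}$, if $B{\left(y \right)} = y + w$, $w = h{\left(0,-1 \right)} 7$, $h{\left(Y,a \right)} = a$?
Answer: $- \frac{1}{41888} \approx -2.3873 \cdot 10^{-5}$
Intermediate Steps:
$w = -7$ ($w = \left(-1\right) 7 = -7$)
$B{\left(y \right)} = -7 + y$ ($B{\left(y \right)} = y - 7 = -7 + y$)
$\frac{1}{B{\left(124 \right)} - 42005} = \frac{1}{\left(-7 + 124\right) - 42005} = \frac{1}{117 + \left(-44535 + 2530\right)} = \frac{1}{117 - 42005} = \frac{1}{-41888} = - \frac{1}{41888}$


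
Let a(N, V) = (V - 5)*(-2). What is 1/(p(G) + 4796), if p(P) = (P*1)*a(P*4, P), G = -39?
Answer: 1/1364 ≈ 0.00073314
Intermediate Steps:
a(N, V) = 10 - 2*V (a(N, V) = (-5 + V)*(-2) = 10 - 2*V)
p(P) = P*(10 - 2*P) (p(P) = (P*1)*(10 - 2*P) = P*(10 - 2*P))
1/(p(G) + 4796) = 1/(2*(-39)*(5 - 1*(-39)) + 4796) = 1/(2*(-39)*(5 + 39) + 4796) = 1/(2*(-39)*44 + 4796) = 1/(-3432 + 4796) = 1/1364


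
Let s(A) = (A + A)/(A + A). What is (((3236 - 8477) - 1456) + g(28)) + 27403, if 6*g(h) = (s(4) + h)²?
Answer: 125077/6 ≈ 20846.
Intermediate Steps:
s(A) = 1 (s(A) = (2*A)/((2*A)) = (2*A)*(1/(2*A)) = 1)
g(h) = (1 + h)²/6
(((3236 - 8477) - 1456) + g(28)) + 27403 = (((3236 - 8477) - 1456) + (1 + 28)²/6) + 27403 = ((-5241 - 1456) + (⅙)*29²) + 27403 = (-6697 + (⅙)*841) + 27403 = (-6697 + 841/6) + 27403 = -39341/6 + 27403 = 125077/6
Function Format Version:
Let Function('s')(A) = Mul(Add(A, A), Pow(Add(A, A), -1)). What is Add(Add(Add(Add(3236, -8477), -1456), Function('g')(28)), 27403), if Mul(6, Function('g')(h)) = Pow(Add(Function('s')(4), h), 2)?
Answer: Rational(125077, 6) ≈ 20846.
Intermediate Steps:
Function('s')(A) = 1 (Function('s')(A) = Mul(Mul(2, A), Pow(Mul(2, A), -1)) = Mul(Mul(2, A), Mul(Rational(1, 2), Pow(A, -1))) = 1)
Function('g')(h) = Mul(Rational(1, 6), Pow(Add(1, h), 2))
Add(Add(Add(Add(3236, -8477), -1456), Function('g')(28)), 27403) = Add(Add(Add(Add(3236, -8477), -1456), Mul(Rational(1, 6), Pow(Add(1, 28), 2))), 27403) = Add(Add(Add(-5241, -1456), Mul(Rational(1, 6), Pow(29, 2))), 27403) = Add(Add(-6697, Mul(Rational(1, 6), 841)), 27403) = Add(Add(-6697, Rational(841, 6)), 27403) = Add(Rational(-39341, 6), 27403) = Rational(125077, 6)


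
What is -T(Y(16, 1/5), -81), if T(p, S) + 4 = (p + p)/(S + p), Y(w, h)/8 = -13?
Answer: 532/185 ≈ 2.8757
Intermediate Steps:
Y(w, h) = -104 (Y(w, h) = 8*(-13) = -104)
T(p, S) = -4 + 2*p/(S + p) (T(p, S) = -4 + (p + p)/(S + p) = -4 + (2*p)/(S + p) = -4 + 2*p/(S + p))
-T(Y(16, 1/5), -81) = -2*(-1*(-104) - 2*(-81))/(-81 - 104) = -2*(104 + 162)/(-185) = -2*(-1)*266/185 = -1*(-532/185) = 532/185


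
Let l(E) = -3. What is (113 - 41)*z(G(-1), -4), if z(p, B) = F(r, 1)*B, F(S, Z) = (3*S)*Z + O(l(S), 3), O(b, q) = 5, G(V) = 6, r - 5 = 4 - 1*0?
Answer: -9216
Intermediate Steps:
r = 9 (r = 5 + (4 - 1*0) = 5 + (4 + 0) = 5 + 4 = 9)
F(S, Z) = 5 + 3*S*Z (F(S, Z) = (3*S)*Z + 5 = 3*S*Z + 5 = 5 + 3*S*Z)
z(p, B) = 32*B (z(p, B) = (5 + 3*9*1)*B = (5 + 27)*B = 32*B)
(113 - 41)*z(G(-1), -4) = (113 - 41)*(32*(-4)) = 72*(-128) = -9216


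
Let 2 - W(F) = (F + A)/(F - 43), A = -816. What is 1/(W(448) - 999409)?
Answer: -405/404759467 ≈ -1.0006e-6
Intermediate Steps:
W(F) = 2 - (-816 + F)/(-43 + F) (W(F) = 2 - (F - 816)/(F - 43) = 2 - (-816 + F)/(-43 + F))
1/(W(448) - 999409) = 1/((730 + 448)/(-43 + 448) - 999409) = 1/(1178/405 - 999409) = 1/(-404759467/405) = -405/404759467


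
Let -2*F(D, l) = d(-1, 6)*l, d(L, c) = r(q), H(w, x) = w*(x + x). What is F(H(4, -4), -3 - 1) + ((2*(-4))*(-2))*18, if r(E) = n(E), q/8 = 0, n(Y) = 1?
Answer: 290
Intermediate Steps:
q = 0 (q = 8*0 = 0)
r(E) = 1
H(w, x) = 2*w*x (H(w, x) = w*(2*x) = 2*w*x)
d(L, c) = 1
F(D, l) = -l/2
F(H(4, -4), -3 - 1) + ((2*(-4))*(-2))*18 = -(-3 - 1)/2 + ((2*(-4))*(-2))*18 = -1/2*(-4) - 8*(-2)*18 = 2 + 16*18 = 2 + 288 = 290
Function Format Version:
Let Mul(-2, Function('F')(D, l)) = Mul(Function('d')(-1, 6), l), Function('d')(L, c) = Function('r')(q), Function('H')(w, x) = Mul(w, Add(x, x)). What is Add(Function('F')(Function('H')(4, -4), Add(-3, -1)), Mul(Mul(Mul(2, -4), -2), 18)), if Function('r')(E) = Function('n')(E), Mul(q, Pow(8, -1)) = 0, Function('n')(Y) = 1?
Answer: 290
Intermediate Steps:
q = 0 (q = Mul(8, 0) = 0)
Function('r')(E) = 1
Function('H')(w, x) = Mul(2, w, x) (Function('H')(w, x) = Mul(w, Mul(2, x)) = Mul(2, w, x))
Function('d')(L, c) = 1
Function('F')(D, l) = Mul(Rational(-1, 2), l) (Function('F')(D, l) = Mul(Rational(-1, 2), Mul(1, l)) = Mul(Rational(-1, 2), l))
Add(Function('F')(Function('H')(4, -4), Add(-3, -1)), Mul(Mul(Mul(2, -4), -2), 18)) = Add(Mul(Rational(-1, 2), Add(-3, -1)), Mul(Mul(Mul(2, -4), -2), 18)) = Add(Mul(Rational(-1, 2), -4), Mul(Mul(-8, -2), 18)) = Add(2, Mul(16, 18)) = Add(2, 288) = 290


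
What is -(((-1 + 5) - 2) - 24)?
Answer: 22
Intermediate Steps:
-(((-1 + 5) - 2) - 24) = -((4 - 2) - 24) = -(2 - 24) = -1*(-22) = 22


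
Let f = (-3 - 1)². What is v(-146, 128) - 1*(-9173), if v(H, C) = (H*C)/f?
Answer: 8005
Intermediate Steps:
f = 16 (f = (-4)² = 16)
v(H, C) = C*H/16 (v(H, C) = (H*C)/16 = (C*H)*(1/16) = C*H/16)
v(-146, 128) - 1*(-9173) = (1/16)*128*(-146) - 1*(-9173) = -1168 + 9173 = 8005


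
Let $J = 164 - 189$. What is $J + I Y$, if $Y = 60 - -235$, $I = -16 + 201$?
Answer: $54550$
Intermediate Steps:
$J = -25$ ($J = 164 - 189 = -25$)
$I = 185$
$Y = 295$ ($Y = 60 + 235 = 295$)
$J + I Y = -25 + 185 \cdot 295 = -25 + 54575 = 54550$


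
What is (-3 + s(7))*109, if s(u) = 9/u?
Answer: -1308/7 ≈ -186.86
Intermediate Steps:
(-3 + s(7))*109 = (-3 + 9/7)*109 = -12/7*109 = -1308/7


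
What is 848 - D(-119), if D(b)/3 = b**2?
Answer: -41635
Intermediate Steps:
D(b) = 3*b**2
848 - D(-119) = 848 - 3*(-119)**2 = 848 - 3*14161 = 848 - 1*42483 = 848 - 42483 = -41635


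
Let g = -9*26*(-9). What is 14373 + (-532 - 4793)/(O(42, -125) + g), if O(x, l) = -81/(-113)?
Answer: 1140340094/79353 ≈ 14370.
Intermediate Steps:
g = 2106 (g = -234*(-9) = 2106)
O(x, l) = 81/113 (O(x, l) = -81*(-1/113) = 81/113)
14373 + (-532 - 4793)/(O(42, -125) + g) = 14373 + (-532 - 4793)/(81/113 + 2106) = 14373 - 5325/238059/113 = 14373 - 5325*113/238059 = 14373 - 200575/79353 = 1140340094/79353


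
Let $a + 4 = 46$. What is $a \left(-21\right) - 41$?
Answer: $-923$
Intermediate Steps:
$a = 42$ ($a = -4 + 46 = 42$)
$a \left(-21\right) - 41 = 42 \left(-21\right) - 41 = -882 - 41 = -923$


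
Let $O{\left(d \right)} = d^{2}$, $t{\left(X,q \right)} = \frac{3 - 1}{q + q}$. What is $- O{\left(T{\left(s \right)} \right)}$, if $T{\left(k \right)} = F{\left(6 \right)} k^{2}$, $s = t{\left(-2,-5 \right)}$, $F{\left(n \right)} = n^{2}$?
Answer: $- \frac{1296}{625} \approx -2.0736$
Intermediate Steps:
$t{\left(X,q \right)} = \frac{1}{q}$ ($t{\left(X,q \right)} = \frac{2}{2 q} = 2 \frac{1}{2 q} = \frac{1}{q}$)
$s = - \frac{1}{5}$ ($s = \frac{1}{-5} = - \frac{1}{5} \approx -0.2$)
$T{\left(k \right)} = 36 k^{2}$ ($T{\left(k \right)} = 6^{2} k^{2} = 36 k^{2}$)
$- O{\left(T{\left(s \right)} \right)} = - \left(36 \left(- \frac{1}{5}\right)^{2}\right)^{2} = - \left(36 \cdot \frac{1}{25}\right)^{2} = - \left(\frac{36}{25}\right)^{2} = \left(-1\right) \frac{1296}{625} = - \frac{1296}{625}$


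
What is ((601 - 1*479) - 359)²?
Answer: 56169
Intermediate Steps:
((601 - 1*479) - 359)² = ((601 - 479) - 359)² = (122 - 359)² = (-237)² = 56169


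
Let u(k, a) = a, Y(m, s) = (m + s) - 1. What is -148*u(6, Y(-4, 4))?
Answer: 148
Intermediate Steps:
Y(m, s) = -1 + m + s
-148*u(6, Y(-4, 4)) = -148*(-1 - 4 + 4) = -148*(-1) = 148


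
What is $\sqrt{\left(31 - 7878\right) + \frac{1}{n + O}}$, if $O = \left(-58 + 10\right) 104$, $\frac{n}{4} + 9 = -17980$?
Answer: $\frac{i \sqrt{11615511379809}}{38474} \approx 88.583 i$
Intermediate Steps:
$n = -71956$ ($n = -36 + 4 \left(-17980\right) = -36 - 71920 = -71956$)
$O = -4992$ ($O = \left(-48\right) 104 = -4992$)
$\sqrt{\left(31 - 7878\right) + \frac{1}{n + O}} = \sqrt{\left(31 - 7878\right) + \frac{1}{-71956 - 4992}} = \sqrt{\left(31 - 7878\right) + \frac{1}{-76948}} = \sqrt{-7847 - \frac{1}{76948}} = \sqrt{- \frac{603810957}{76948}} = \frac{i \sqrt{11615511379809}}{38474}$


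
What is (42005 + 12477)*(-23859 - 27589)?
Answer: -2802989936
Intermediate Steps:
(42005 + 12477)*(-23859 - 27589) = 54482*(-51448) = -2802989936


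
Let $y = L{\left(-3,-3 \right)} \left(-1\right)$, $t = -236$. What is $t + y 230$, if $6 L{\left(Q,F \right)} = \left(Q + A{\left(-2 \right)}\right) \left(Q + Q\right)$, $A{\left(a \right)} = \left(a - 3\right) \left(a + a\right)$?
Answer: $3674$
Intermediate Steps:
$A{\left(a \right)} = 2 a \left(-3 + a\right)$ ($A{\left(a \right)} = \left(-3 + a\right) 2 a = 2 a \left(-3 + a\right)$)
$L{\left(Q,F \right)} = \frac{Q \left(20 + Q\right)}{3}$ ($L{\left(Q,F \right)} = \frac{\left(Q + 2 \left(-2\right) \left(-3 - 2\right)\right) \left(Q + Q\right)}{6} = \frac{\left(Q + 2 \left(-2\right) \left(-5\right)\right) 2 Q}{6} = \frac{\left(Q + 20\right) 2 Q}{6} = \frac{\left(20 + Q\right) 2 Q}{6} = \frac{2 Q \left(20 + Q\right)}{6} = \frac{Q \left(20 + Q\right)}{3}$)
$y = 17$ ($y = \frac{1}{3} \left(-3\right) \left(20 - 3\right) \left(-1\right) = \frac{1}{3} \left(-3\right) 17 \left(-1\right) = \left(-17\right) \left(-1\right) = 17$)
$t + y 230 = -236 + 17 \cdot 230 = -236 + 3910 = 3674$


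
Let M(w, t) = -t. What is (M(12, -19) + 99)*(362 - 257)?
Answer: 12390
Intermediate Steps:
(M(12, -19) + 99)*(362 - 257) = (-1*(-19) + 99)*(362 - 257) = (19 + 99)*105 = 118*105 = 12390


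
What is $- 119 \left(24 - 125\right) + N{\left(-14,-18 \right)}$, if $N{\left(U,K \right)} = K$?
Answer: $12001$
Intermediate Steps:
$- 119 \left(24 - 125\right) + N{\left(-14,-18 \right)} = - 119 \left(24 - 125\right) - 18 = \left(-119\right) \left(-101\right) - 18 = 12019 - 18 = 12001$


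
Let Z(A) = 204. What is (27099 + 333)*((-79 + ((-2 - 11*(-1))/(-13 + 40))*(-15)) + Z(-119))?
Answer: 3291840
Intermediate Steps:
(27099 + 333)*((-79 + ((-2 - 11*(-1))/(-13 + 40))*(-15)) + Z(-119)) = (27099 + 333)*((-79 + ((-2 - 11*(-1))/(-13 + 40))*(-15)) + 204) = 27432*((-79 + ((-2 + 11)/27)*(-15)) + 204) = 27432*((-79 + (9*(1/27))*(-15)) + 204) = 27432*((-79 + (⅓)*(-15)) + 204) = 27432*((-79 - 5) + 204) = 27432*(-84 + 204) = 27432*120 = 3291840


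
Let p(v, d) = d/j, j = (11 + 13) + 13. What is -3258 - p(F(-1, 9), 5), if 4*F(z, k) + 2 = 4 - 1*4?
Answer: -120551/37 ≈ -3258.1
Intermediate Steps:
F(z, k) = -½ (F(z, k) = -½ + (4 - 1*4)/4 = -½ + (4 - 4)/4 = -½ + (¼)*0 = -½ + 0 = -½)
j = 37 (j = 24 + 13 = 37)
p(v, d) = d/37
-3258 - p(F(-1, 9), 5) = -3258 - 5/37 = -120551/37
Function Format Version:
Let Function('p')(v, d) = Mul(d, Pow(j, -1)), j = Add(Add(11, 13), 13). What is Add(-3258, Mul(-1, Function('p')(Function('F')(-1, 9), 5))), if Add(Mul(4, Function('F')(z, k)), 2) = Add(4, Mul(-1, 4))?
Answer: Rational(-120551, 37) ≈ -3258.1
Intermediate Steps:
Function('F')(z, k) = Rational(-1, 2) (Function('F')(z, k) = Add(Rational(-1, 2), Mul(Rational(1, 4), Add(4, Mul(-1, 4)))) = Add(Rational(-1, 2), Mul(Rational(1, 4), Add(4, -4))) = Add(Rational(-1, 2), Mul(Rational(1, 4), 0)) = Add(Rational(-1, 2), 0) = Rational(-1, 2))
j = 37 (j = Add(24, 13) = 37)
Function('p')(v, d) = Mul(Rational(1, 37), d) (Function('p')(v, d) = Mul(d, Pow(37, -1)) = Mul(d, Rational(1, 37)) = Mul(Rational(1, 37), d))
Add(-3258, Mul(-1, Function('p')(Function('F')(-1, 9), 5))) = Add(-3258, Mul(-1, Mul(Rational(1, 37), 5))) = Add(-3258, Mul(-1, Rational(5, 37))) = Add(-3258, Rational(-5, 37)) = Rational(-120551, 37)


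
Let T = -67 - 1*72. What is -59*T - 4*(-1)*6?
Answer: 8225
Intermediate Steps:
T = -139 (T = -67 - 72 = -139)
-59*T - 4*(-1)*6 = -59*(-139) - 4*(-1)*6 = 8201 + 4*6 = 8201 + 24 = 8225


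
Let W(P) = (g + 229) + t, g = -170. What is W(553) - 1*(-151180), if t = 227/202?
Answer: 30550505/202 ≈ 1.5124e+5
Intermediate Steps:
t = 227/202 (t = 227*(1/202) = 227/202 ≈ 1.1238)
W(P) = 12145/202 (W(P) = (-170 + 229) + 227/202 = 59 + 227/202 = 12145/202)
W(553) - 1*(-151180) = 12145/202 - 1*(-151180) = 12145/202 + 151180 = 30550505/202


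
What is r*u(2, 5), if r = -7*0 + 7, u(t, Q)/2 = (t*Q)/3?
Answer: 140/3 ≈ 46.667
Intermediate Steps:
u(t, Q) = 2*Q*t/3 (u(t, Q) = 2*((t*Q)/3) = 2*((Q*t)*(⅓)) = 2*(Q*t/3) = 2*Q*t/3)
r = 7 (r = 0 + 7 = 7)
r*u(2, 5) = 7*((⅔)*5*2) = 7*(20/3) = 140/3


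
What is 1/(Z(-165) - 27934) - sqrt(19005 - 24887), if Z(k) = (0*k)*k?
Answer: -1/27934 - I*sqrt(5882) ≈ -3.5799e-5 - 76.694*I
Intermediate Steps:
Z(k) = 0 (Z(k) = 0*k = 0)
1/(Z(-165) - 27934) - sqrt(19005 - 24887) = 1/(0 - 27934) - sqrt(19005 - 24887) = 1/(-27934) - sqrt(-5882) = -1/27934 - I*sqrt(5882)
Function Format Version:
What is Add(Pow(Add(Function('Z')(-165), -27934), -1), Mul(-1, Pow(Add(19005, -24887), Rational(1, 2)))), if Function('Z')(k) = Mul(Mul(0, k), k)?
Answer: Add(Rational(-1, 27934), Mul(-1, I, Pow(5882, Rational(1, 2)))) ≈ Add(-3.5799e-5, Mul(-76.694, I))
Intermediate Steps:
Function('Z')(k) = 0 (Function('Z')(k) = Mul(0, k) = 0)
Add(Pow(Add(Function('Z')(-165), -27934), -1), Mul(-1, Pow(Add(19005, -24887), Rational(1, 2)))) = Add(Pow(Add(0, -27934), -1), Mul(-1, Pow(Add(19005, -24887), Rational(1, 2)))) = Add(Pow(-27934, -1), Mul(-1, Pow(-5882, Rational(1, 2)))) = Add(Rational(-1, 27934), Mul(-1, Mul(I, Pow(5882, Rational(1, 2))))) = Add(Rational(-1, 27934), Mul(-1, I, Pow(5882, Rational(1, 2))))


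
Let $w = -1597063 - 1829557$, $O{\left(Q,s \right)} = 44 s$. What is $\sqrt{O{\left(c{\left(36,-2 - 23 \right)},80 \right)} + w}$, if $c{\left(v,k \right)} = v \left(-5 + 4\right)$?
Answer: $10 i \sqrt{34231} \approx 1850.2 i$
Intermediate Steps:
$c{\left(v,k \right)} = - v$ ($c{\left(v,k \right)} = v \left(-1\right) = - v$)
$w = -3426620$ ($w = -1597063 - 1829557 = -3426620$)
$\sqrt{O{\left(c{\left(36,-2 - 23 \right)},80 \right)} + w} = \sqrt{44 \cdot 80 - 3426620} = \sqrt{3520 - 3426620} = \sqrt{-3423100} = 10 i \sqrt{34231}$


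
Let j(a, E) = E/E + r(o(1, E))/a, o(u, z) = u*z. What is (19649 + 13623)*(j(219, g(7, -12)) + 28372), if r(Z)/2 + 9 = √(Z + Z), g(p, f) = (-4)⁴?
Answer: 68913731656/73 + 1064704*√2/219 ≈ 9.4403e+8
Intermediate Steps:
g(p, f) = 256
r(Z) = -18 + 2*√2*√Z (r(Z) = -18 + 2*√(Z + Z) = -18 + 2*√(2*Z) = -18 + 2*(√2*√Z) = -18 + 2*√2*√Z)
j(a, E) = 1 + (-18 + 2*√2*√E)/a (j(a, E) = E/E + (-18 + 2*√2*√(1*E))/a = 1 + (-18 + 2*√2*√E)/a)
(19649 + 13623)*(j(219, g(7, -12)) + 28372) = (19649 + 13623)*((-18 + 219 + 2*√2*√256)/219 + 28372) = 33272*((-18 + 219 + 2*√2*16)/219 + 28372) = 33272*((-18 + 219 + 32*√2)/219 + 28372) = 33272*((201 + 32*√2)/219 + 28372) = 33272*((67/73 + 32*√2/219) + 28372) = 33272*(2071223/73 + 32*√2/219) = 68913731656/73 + 1064704*√2/219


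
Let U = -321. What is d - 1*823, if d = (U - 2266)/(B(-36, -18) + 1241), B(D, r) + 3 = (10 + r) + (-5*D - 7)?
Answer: -1157256/1403 ≈ -824.84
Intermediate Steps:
B(D, r) = r - 5*D (B(D, r) = -3 + ((10 + r) + (-5*D - 7)) = -3 + ((10 + r) + (-7 - 5*D)) = -3 + (3 + r - 5*D) = r - 5*D)
d = -2587/1403 (d = (-321 - 2266)/((-18 - 5*(-36)) + 1241) = -2587/((-18 + 180) + 1241) = -2587/(162 + 1241) = -2587/1403 ≈ -1.8439)
d - 1*823 = -2587/1403 - 1*823 = -2587/1403 - 823 = -1157256/1403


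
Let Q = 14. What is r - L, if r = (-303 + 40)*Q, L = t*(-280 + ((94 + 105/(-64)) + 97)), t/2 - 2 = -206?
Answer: -325307/8 ≈ -40663.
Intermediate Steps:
t = -408 (t = 4 + 2*(-206) = 4 - 412 = -408)
L = 295851/8 (L = -408*(-280 + ((94 + 105/(-64)) + 97)) = -408*(-280 + ((94 + 105*(-1/64)) + 97)) = -408*(-280 + ((94 - 105/64) + 97)) = -408*(-280 + (5911/64 + 97)) = -408*(-280 + 12119/64) = -408*(-5801/64) = 295851/8 ≈ 36981.)
r = -3682 (r = (-303 + 40)*14 = -263*14 = -3682)
r - L = -3682 - 1*295851/8 = -3682 - 295851/8 = -325307/8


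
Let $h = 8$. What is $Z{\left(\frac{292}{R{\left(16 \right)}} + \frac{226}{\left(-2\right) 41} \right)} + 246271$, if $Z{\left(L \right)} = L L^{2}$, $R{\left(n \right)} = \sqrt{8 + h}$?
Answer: $\frac{40861115591}{68921} \approx 5.9287 \cdot 10^{5}$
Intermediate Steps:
$R{\left(n \right)} = 4$ ($R{\left(n \right)} = \sqrt{8 + 8} = \sqrt{16} = 4$)
$Z{\left(L \right)} = L^{3}$
$Z{\left(\frac{292}{R{\left(16 \right)}} + \frac{226}{\left(-2\right) 41} \right)} + 246271 = \left(\frac{292}{4} + \frac{226}{\left(-2\right) 41}\right)^{3} + 246271 = \left(292 \cdot \frac{1}{4} + \frac{226}{-82}\right)^{3} + 246271 = \left(73 + 226 \left(- \frac{1}{82}\right)\right)^{3} + 246271 = \left(73 - \frac{113}{41}\right)^{3} + 246271 = \left(\frac{2880}{41}\right)^{3} + 246271 = \frac{23887872000}{68921} + 246271 = \frac{40861115591}{68921}$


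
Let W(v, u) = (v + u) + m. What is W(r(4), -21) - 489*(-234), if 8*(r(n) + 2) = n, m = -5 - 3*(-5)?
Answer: 228827/2 ≈ 1.1441e+5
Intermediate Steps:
m = 10 (m = -5 + 15 = 10)
r(n) = -2 + n/8
W(v, u) = 10 + u + v (W(v, u) = (v + u) + 10 = (u + v) + 10 = 10 + u + v)
W(r(4), -21) - 489*(-234) = (10 - 21 + (-2 + (⅛)*4)) - 489*(-234) = (10 - 21 + (-2 + ½)) + 114426 = (10 - 21 - 3/2) + 114426 = -25/2 + 114426 = 228827/2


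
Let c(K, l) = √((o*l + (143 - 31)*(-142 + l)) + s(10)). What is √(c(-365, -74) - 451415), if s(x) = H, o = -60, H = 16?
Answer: √(-451415 + 2*I*√4934) ≈ 0.1 + 671.87*I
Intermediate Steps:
s(x) = 16
c(K, l) = √(-15888 + 52*l) (c(K, l) = √((-60*l + (143 - 31)*(-142 + l)) + 16) = √((-60*l + 112*(-142 + l)) + 16) = √((-60*l + (-15904 + 112*l)) + 16) = √((-15904 + 52*l) + 16) = √(-15888 + 52*l))
√(c(-365, -74) - 451415) = √(2*√(-3972 + 13*(-74)) - 451415) = √(2*√(-3972 - 962) - 451415) = √(2*√(-4934) - 451415) = √(2*(I*√4934) - 451415) = √(2*I*√4934 - 451415) = √(-451415 + 2*I*√4934)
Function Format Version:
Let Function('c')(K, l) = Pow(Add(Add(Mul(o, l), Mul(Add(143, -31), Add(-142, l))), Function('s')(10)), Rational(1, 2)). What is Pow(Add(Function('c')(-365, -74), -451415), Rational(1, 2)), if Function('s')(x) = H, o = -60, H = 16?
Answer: Pow(Add(-451415, Mul(2, I, Pow(4934, Rational(1, 2)))), Rational(1, 2)) ≈ Add(0.10, Mul(671.87, I))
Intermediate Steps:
Function('s')(x) = 16
Function('c')(K, l) = Pow(Add(-15888, Mul(52, l)), Rational(1, 2)) (Function('c')(K, l) = Pow(Add(Add(Mul(-60, l), Mul(Add(143, -31), Add(-142, l))), 16), Rational(1, 2)) = Pow(Add(Add(Mul(-60, l), Mul(112, Add(-142, l))), 16), Rational(1, 2)) = Pow(Add(Add(Mul(-60, l), Add(-15904, Mul(112, l))), 16), Rational(1, 2)) = Pow(Add(Add(-15904, Mul(52, l)), 16), Rational(1, 2)) = Pow(Add(-15888, Mul(52, l)), Rational(1, 2)))
Pow(Add(Function('c')(-365, -74), -451415), Rational(1, 2)) = Pow(Add(Mul(2, Pow(Add(-3972, Mul(13, -74)), Rational(1, 2))), -451415), Rational(1, 2)) = Pow(Add(Mul(2, Pow(Add(-3972, -962), Rational(1, 2))), -451415), Rational(1, 2)) = Pow(Add(Mul(2, Pow(-4934, Rational(1, 2))), -451415), Rational(1, 2)) = Pow(Add(Mul(2, Mul(I, Pow(4934, Rational(1, 2)))), -451415), Rational(1, 2)) = Pow(Add(Mul(2, I, Pow(4934, Rational(1, 2))), -451415), Rational(1, 2)) = Pow(Add(-451415, Mul(2, I, Pow(4934, Rational(1, 2)))), Rational(1, 2))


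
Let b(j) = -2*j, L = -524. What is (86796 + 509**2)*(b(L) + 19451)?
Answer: 7090132623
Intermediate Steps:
(86796 + 509**2)*(b(L) + 19451) = (86796 + 509**2)*(-2*(-524) + 19451) = (86796 + 259081)*(1048 + 19451) = 345877*20499 = 7090132623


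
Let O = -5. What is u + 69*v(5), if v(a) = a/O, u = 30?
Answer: -39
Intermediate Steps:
v(a) = -a/5 (v(a) = a/(-5) = a*(-⅕) = -a/5)
u + 69*v(5) = 30 + 69*(-⅕*5) = 30 + 69*(-1) = 30 - 69 = -39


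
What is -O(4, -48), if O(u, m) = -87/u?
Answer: 87/4 ≈ 21.750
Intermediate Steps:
-O(4, -48) = -(-87)/4 = -1*(-87/4) = 87/4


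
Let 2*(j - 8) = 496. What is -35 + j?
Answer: 221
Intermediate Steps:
j = 256 (j = 8 + (½)*496 = 8 + 248 = 256)
-35 + j = -35 + 256 = 221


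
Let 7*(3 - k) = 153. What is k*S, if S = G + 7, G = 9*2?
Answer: -3300/7 ≈ -471.43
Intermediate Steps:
k = -132/7 (k = 3 - ⅐*153 = 3 - 153/7 = -132/7 ≈ -18.857)
G = 18
S = 25 (S = 18 + 7 = 25)
k*S = -132/7*25 = -3300/7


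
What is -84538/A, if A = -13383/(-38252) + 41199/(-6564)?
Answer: 884429962036/62004089 ≈ 14264.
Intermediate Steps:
A = -62004089/10461922 (A = -13383*(-1/38252) + 41199*(-1/6564) = 13383/38252 - 13733/2188 = -62004089/10461922 ≈ -5.9266)
-84538/A = -84538/(-62004089/10461922) = -84538*(-10461922/62004089) = 884429962036/62004089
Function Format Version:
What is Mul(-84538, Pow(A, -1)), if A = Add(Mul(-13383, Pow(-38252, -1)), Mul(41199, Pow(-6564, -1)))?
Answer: Rational(884429962036, 62004089) ≈ 14264.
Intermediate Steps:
A = Rational(-62004089, 10461922) (A = Add(Mul(-13383, Rational(-1, 38252)), Mul(41199, Rational(-1, 6564))) = Add(Rational(13383, 38252), Rational(-13733, 2188)) = Rational(-62004089, 10461922) ≈ -5.9266)
Mul(-84538, Pow(A, -1)) = Mul(-84538, Pow(Rational(-62004089, 10461922), -1)) = Mul(-84538, Rational(-10461922, 62004089)) = Rational(884429962036, 62004089)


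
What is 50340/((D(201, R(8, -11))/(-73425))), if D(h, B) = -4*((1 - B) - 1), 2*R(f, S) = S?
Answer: 168009750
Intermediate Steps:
R(f, S) = S/2
D(h, B) = 4*B (D(h, B) = -(-4)*B = 4*B)
50340/((D(201, R(8, -11))/(-73425))) = 50340/(((4*((½)*(-11)))/(-73425))) = 50340/(((4*(-11/2))*(-1/73425))) = 50340/((-22*(-1/73425))) = 50340/(2/6675) = 50340*(6675/2) = 168009750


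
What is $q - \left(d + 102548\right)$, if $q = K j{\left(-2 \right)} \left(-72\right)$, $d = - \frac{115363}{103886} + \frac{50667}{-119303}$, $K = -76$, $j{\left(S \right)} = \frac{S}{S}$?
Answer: $- \frac{1203132321952857}{12393911458} \approx -97075.0$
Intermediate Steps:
$j{\left(S \right)} = 1$
$d = - \frac{19026743951}{12393911458}$ ($d = \left(-115363\right) \frac{1}{103886} + 50667 \left(- \frac{1}{119303}\right) = - \frac{115363}{103886} - \frac{50667}{119303} = - \frac{19026743951}{12393911458} \approx -1.5352$)
$q = 5472$ ($q = \left(-76\right) 1 \left(-72\right) = \left(-76\right) \left(-72\right) = 5472$)
$q - \left(d + 102548\right) = 5472 - \left(- \frac{19026743951}{12393911458} + 102548\right) = 5472 - \frac{1270951805451033}{12393911458} = - \frac{1203132321952857}{12393911458}$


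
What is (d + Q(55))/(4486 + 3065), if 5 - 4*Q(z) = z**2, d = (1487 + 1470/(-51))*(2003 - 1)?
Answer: 49614743/128367 ≈ 386.51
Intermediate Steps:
d = 49627578/17 (d = (1487 + 1470*(-1/51))*2002 = (1487 - 490/17)*2002 = (24789/17)*2002 = 49627578/17 ≈ 2.9193e+6)
Q(z) = 5/4 - z**2/4
(d + Q(55))/(4486 + 3065) = (49627578/17 + (5/4 - 1/4*55**2))/(4486 + 3065) = (49627578/17 + (5/4 - 1/4*3025))/7551 = (49627578/17 + (5/4 - 3025/4))*(1/7551) = (49627578/17 - 755)*(1/7551) = (49614743/17)*(1/7551) = 49614743/128367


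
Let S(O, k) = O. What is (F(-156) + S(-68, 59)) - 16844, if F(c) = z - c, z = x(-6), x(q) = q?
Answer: -16762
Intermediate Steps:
z = -6
F(c) = -6 - c
(F(-156) + S(-68, 59)) - 16844 = ((-6 - 1*(-156)) - 68) - 16844 = ((-6 + 156) - 68) - 16844 = (150 - 68) - 16844 = 82 - 16844 = -16762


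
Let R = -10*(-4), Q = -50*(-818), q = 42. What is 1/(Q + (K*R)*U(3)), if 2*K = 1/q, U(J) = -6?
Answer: 7/286280 ≈ 2.4452e-5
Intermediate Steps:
Q = 40900
R = 40
K = 1/84 (K = (1/2)/42 = (1/2)*(1/42) = 1/84 ≈ 0.011905)
1/(Q + (K*R)*U(3)) = 1/(40900 + ((1/84)*40)*(-6)) = 1/(40900 + (10/21)*(-6)) = 1/(40900 - 20/7) = 1/(286280/7) = 7/286280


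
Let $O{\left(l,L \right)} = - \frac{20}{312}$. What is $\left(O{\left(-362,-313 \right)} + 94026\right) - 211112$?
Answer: $- \frac{9132713}{78} \approx -1.1709 \cdot 10^{5}$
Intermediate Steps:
$O{\left(l,L \right)} = - \frac{5}{78}$ ($O{\left(l,L \right)} = \left(-20\right) \frac{1}{312} = - \frac{5}{78}$)
$\left(O{\left(-362,-313 \right)} + 94026\right) - 211112 = \left(- \frac{5}{78} + 94026\right) - 211112 = \frac{7334023}{78} - 211112 = - \frac{9132713}{78}$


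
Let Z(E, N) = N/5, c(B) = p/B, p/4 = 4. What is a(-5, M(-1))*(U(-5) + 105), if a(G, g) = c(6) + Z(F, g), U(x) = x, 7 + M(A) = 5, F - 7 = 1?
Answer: 680/3 ≈ 226.67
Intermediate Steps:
p = 16 (p = 4*4 = 16)
F = 8 (F = 7 + 1 = 8)
M(A) = -2 (M(A) = -7 + 5 = -2)
c(B) = 16/B
Z(E, N) = N/5 (Z(E, N) = N*(1/5) = N/5)
a(G, g) = 8/3 + g/5 (a(G, g) = 16/6 + g/5 = 16*(1/6) + g/5 = 8/3 + g/5)
a(-5, M(-1))*(U(-5) + 105) = (8/3 + (1/5)*(-2))*(-5 + 105) = (8/3 - 2/5)*100 = (34/15)*100 = 680/3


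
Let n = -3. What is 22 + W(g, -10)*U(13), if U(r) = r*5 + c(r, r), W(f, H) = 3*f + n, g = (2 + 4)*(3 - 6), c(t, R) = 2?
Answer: -3797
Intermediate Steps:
g = -18 (g = 6*(-3) = -18)
W(f, H) = -3 + 3*f (W(f, H) = 3*f - 3 = -3 + 3*f)
U(r) = 2 + 5*r (U(r) = r*5 + 2 = 5*r + 2 = 2 + 5*r)
22 + W(g, -10)*U(13) = 22 + (-3 + 3*(-18))*(2 + 5*13) = 22 + (-3 - 54)*(2 + 65) = 22 - 57*67 = 22 - 3819 = -3797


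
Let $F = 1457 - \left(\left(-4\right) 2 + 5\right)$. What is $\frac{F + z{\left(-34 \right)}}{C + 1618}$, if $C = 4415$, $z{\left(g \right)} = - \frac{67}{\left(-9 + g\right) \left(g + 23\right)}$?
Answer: $\frac{230171}{951203} \approx 0.24198$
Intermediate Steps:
$z{\left(g \right)} = - \frac{67}{\left(-9 + g\right) \left(23 + g\right)}$
$F = 1460$ ($F = 1457 - \left(-8 + 5\right) = 1457 - -3 = 1457 + 3 = 1460$)
$\frac{F + z{\left(-34 \right)}}{C + 1618} = \frac{1460 - \frac{67}{-207 + \left(-34\right)^{2} + 14 \left(-34\right)}}{4415 + 1618} = \frac{1460 - \frac{67}{-207 + 1156 - 476}}{6033} = \left(1460 - \frac{67}{473}\right) \frac{1}{6033} = \frac{690513}{473} \cdot \frac{1}{6033} = \frac{230171}{951203}$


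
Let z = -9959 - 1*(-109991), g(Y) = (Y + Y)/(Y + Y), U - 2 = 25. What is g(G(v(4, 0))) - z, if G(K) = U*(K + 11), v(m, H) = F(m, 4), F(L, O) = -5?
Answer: -100031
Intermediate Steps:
v(m, H) = -5
U = 27 (U = 2 + 25 = 27)
G(K) = 297 + 27*K (G(K) = 27*(K + 11) = 27*(11 + K) = 297 + 27*K)
g(Y) = 1 (g(Y) = (2*Y)/((2*Y)) = (2*Y)*(1/(2*Y)) = 1)
z = 100032 (z = -9959 + 109991 = 100032)
g(G(v(4, 0))) - z = 1 - 1*100032 = 1 - 100032 = -100031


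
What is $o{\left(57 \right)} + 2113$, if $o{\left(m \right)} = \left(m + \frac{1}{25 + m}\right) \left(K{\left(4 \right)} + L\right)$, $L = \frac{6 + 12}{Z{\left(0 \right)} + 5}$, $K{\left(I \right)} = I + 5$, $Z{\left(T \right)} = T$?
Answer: $\frac{232171}{82} \approx 2831.4$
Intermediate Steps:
$K{\left(I \right)} = 5 + I$
$L = \frac{18}{5}$ ($L = \frac{6 + 12}{0 + 5} = \frac{18}{5} \approx 3.6$)
$o{\left(m \right)} = \frac{63 m}{5} + \frac{63}{5 \left(25 + m\right)}$ ($o{\left(m \right)} = \left(m + \frac{1}{25 + m}\right) \left(\left(5 + 4\right) + \frac{18}{5}\right) = \left(m + \frac{1}{25 + m}\right) \left(9 + \frac{18}{5}\right) = \left(m + \frac{1}{25 + m}\right) \frac{63}{5} = \frac{63 m}{5} + \frac{63}{5 \left(25 + m\right)}$)
$o{\left(57 \right)} + 2113 = \frac{63 \left(1 + 57^{2} + 25 \cdot 57\right)}{5 \left(25 + 57\right)} + 2113 = \frac{63 \left(1 + 3249 + 1425\right)}{5 \cdot 82} + 2113 = \frac{63}{5} \cdot \frac{1}{82} \cdot 4675 + 2113 = \frac{58905}{82} + 2113 = \frac{232171}{82}$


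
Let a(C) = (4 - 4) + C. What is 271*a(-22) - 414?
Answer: -6376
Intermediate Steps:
a(C) = C (a(C) = 0 + C = C)
271*a(-22) - 414 = 271*(-22) - 414 = -5962 - 414 = -6376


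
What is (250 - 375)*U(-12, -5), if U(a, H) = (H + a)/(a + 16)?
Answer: 2125/4 ≈ 531.25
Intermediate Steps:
U(a, H) = (H + a)/(16 + a)
(250 - 375)*U(-12, -5) = (250 - 375)*((-5 - 12)/(16 - 12)) = -125*(-17)/4 = -125*(-17/4) = 2125/4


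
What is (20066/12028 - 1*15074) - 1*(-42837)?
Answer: 166976715/6014 ≈ 27765.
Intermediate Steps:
(20066/12028 - 1*15074) - 1*(-42837) = (20066*(1/12028) - 15074) + 42837 = (10033/6014 - 15074) + 42837 = -90645003/6014 + 42837 = 166976715/6014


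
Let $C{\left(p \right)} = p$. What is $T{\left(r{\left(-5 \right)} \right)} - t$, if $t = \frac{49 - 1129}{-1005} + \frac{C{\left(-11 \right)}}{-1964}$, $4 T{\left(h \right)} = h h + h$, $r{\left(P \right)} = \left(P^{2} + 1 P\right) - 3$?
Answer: $\frac{9924337}{131588} \approx 75.42$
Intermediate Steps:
$r{\left(P \right)} = -3 + P + P^{2}$ ($r{\left(P \right)} = \left(P^{2} + P\right) - 3 = \left(P + P^{2}\right) - 3 = -3 + P + P^{2}$)
$T{\left(h \right)} = \frac{h}{4} + \frac{h^{2}}{4}$ ($T{\left(h \right)} = \frac{h h + h}{4} = \frac{h^{2} + h}{4} = \frac{h + h^{2}}{4} = \frac{h}{4} + \frac{h^{2}}{4}$)
$t = \frac{142145}{131588}$ ($t = \frac{49 - 1129}{-1005} - \frac{11}{-1964} = \left(-1080\right) \left(- \frac{1}{1005}\right) - - \frac{11}{1964} = \frac{72}{67} + \frac{11}{1964} = \frac{142145}{131588} \approx 1.0802$)
$T{\left(r{\left(-5 \right)} \right)} - t = \frac{\left(-3 - 5 + \left(-5\right)^{2}\right) \left(1 - \left(8 - 25\right)\right)}{4} - \frac{142145}{131588} = \frac{\left(-3 - 5 + 25\right) \left(1 - -17\right)}{4} - \frac{142145}{131588} = \frac{1}{4} \cdot 17 \left(1 + 17\right) - \frac{142145}{131588} = \frac{1}{4} \cdot 17 \cdot 18 - \frac{142145}{131588} = \frac{153}{2} - \frac{142145}{131588} = \frac{9924337}{131588}$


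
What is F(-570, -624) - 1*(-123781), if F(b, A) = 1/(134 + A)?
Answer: 60652689/490 ≈ 1.2378e+5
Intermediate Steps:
F(-570, -624) - 1*(-123781) = 1/(134 - 624) - 1*(-123781) = 1/(-490) + 123781 = -1/490 + 123781 = 60652689/490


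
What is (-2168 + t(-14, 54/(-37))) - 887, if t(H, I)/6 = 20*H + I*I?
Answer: -6464719/1369 ≈ -4722.2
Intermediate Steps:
t(H, I) = 6*I² + 120*H (t(H, I) = 6*(20*H + I*I) = 6*(20*H + I²) = 6*(I² + 20*H) = 6*I² + 120*H)
(-2168 + t(-14, 54/(-37))) - 887 = (-2168 + (6*(54/(-37))² + 120*(-14))) - 887 = (-2168 + (6*(54*(-1/37))² - 1680)) - 887 = (-2168 + (6*(-54/37)² - 1680)) - 887 = (-2168 + (6*(2916/1369) - 1680)) - 887 = (-2168 + (17496/1369 - 1680)) - 887 = (-2168 - 2282424/1369) - 887 = -5250416/1369 - 887 = -6464719/1369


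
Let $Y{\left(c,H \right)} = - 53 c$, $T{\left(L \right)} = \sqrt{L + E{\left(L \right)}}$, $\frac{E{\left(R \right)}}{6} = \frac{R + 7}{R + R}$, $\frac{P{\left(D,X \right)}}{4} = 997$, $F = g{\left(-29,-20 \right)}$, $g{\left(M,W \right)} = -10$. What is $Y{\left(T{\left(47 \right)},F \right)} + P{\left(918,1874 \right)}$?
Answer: $3988 - \frac{53 \sqrt{111437}}{47} \approx 3611.6$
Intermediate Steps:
$F = -10$
$P{\left(D,X \right)} = 3988$ ($P{\left(D,X \right)} = 4 \cdot 997 = 3988$)
$E{\left(R \right)} = \frac{3 \left(7 + R\right)}{R}$ ($E{\left(R \right)} = 6 \frac{R + 7}{R + R} = 6 \frac{7 + R}{2 R} = \frac{3 \left(7 + R\right)}{R}$)
$T{\left(L \right)} = \sqrt{3 + L + \frac{21}{L}}$ ($T{\left(L \right)} = \sqrt{L + \left(3 + \frac{21}{L}\right)} = \sqrt{3 + L + \frac{21}{L}}$)
$Y{\left(T{\left(47 \right)},F \right)} + P{\left(918,1874 \right)} = - 53 \sqrt{3 + 47 + \frac{21}{47}} + 3988 = - 53 \sqrt{\frac{2371}{47}} + 3988 = - 53 \frac{\sqrt{111437}}{47} + 3988 = - \frac{53 \sqrt{111437}}{47} + 3988 = 3988 - \frac{53 \sqrt{111437}}{47}$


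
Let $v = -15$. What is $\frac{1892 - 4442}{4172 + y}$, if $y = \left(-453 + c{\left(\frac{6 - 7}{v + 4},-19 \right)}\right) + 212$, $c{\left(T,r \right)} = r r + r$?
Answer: $- \frac{2550}{4273} \approx -0.59677$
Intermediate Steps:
$c{\left(T,r \right)} = r + r^{2}$ ($c{\left(T,r \right)} = r^{2} + r = r + r^{2}$)
$y = 101$ ($y = \left(-453 - 19 \left(1 - 19\right)\right) + 212 = \left(-453 - -342\right) + 212 = \left(-453 + 342\right) + 212 = -111 + 212 = 101$)
$\frac{1892 - 4442}{4172 + y} = \frac{1892 - 4442}{4172 + 101} = - \frac{2550}{4273}$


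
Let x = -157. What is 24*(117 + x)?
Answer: -960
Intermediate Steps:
24*(117 + x) = 24*(117 - 157) = 24*(-40) = -960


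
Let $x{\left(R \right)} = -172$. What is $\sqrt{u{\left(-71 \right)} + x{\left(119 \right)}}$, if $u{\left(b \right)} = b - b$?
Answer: $2 i \sqrt{43} \approx 13.115 i$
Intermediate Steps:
$u{\left(b \right)} = 0$
$\sqrt{u{\left(-71 \right)} + x{\left(119 \right)}} = \sqrt{0 - 172} = \sqrt{-172} = 2 i \sqrt{43}$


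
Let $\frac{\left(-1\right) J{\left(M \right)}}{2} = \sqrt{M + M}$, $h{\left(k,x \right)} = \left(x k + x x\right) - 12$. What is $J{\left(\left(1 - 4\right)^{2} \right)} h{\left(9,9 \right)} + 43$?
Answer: $43 - 900 \sqrt{2} \approx -1229.8$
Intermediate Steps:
$h{\left(k,x \right)} = -12 + x^{2} + k x$ ($h{\left(k,x \right)} = \left(k x + x^{2}\right) - 12 = \left(x^{2} + k x\right) - 12 = -12 + x^{2} + k x$)
$J{\left(M \right)} = - 2 \sqrt{2} \sqrt{M}$ ($J{\left(M \right)} = - 2 \sqrt{M + M} = - 2 \sqrt{2 M} = - 2 \sqrt{2} \sqrt{M}$)
$J{\left(\left(1 - 4\right)^{2} \right)} h{\left(9,9 \right)} + 43 = - 2 \sqrt{2} \sqrt{\left(1 - 4\right)^{2}} \left(-12 + 9^{2} + 9 \cdot 9\right) + 43 = - 2 \sqrt{2} \sqrt{\left(-3\right)^{2}} \left(-12 + 81 + 81\right) + 43 = - 2 \sqrt{2} \sqrt{9} \cdot 150 + 43 = \left(-2\right) \sqrt{2} \cdot 3 \cdot 150 + 43 = - 6 \sqrt{2} \cdot 150 + 43 = - 900 \sqrt{2} + 43 = 43 - 900 \sqrt{2}$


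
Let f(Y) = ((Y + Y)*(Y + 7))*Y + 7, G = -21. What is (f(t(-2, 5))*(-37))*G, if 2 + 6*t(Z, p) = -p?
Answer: 639989/36 ≈ 17777.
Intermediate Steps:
t(Z, p) = -1/3 - p/6 (t(Z, p) = -1/3 + (-p)/6 = -1/3 - p/6)
f(Y) = 7 + 2*Y**2*(7 + Y) (f(Y) = ((2*Y)*(7 + Y))*Y + 7 = (2*Y*(7 + Y))*Y + 7 = 2*Y**2*(7 + Y) + 7 = 7 + 2*Y**2*(7 + Y))
(f(t(-2, 5))*(-37))*G = ((7 + 2*(-1/3 - 1/6*5)**3 + 14*(-1/3 - 1/6*5)**2)*(-37))*(-21) = ((7 + 2*(-1/3 - 5/6)**3 + 14*(-1/3 - 5/6)**2)*(-37))*(-21) = ((7 + 2*(-7/6)**3 + 14*(-7/6)**2)*(-37))*(-21) = ((7 + 2*(-343/216) + 14*(49/36))*(-37))*(-21) = ((7 - 343/108 + 343/18)*(-37))*(-21) = ((2471/108)*(-37))*(-21) = -91427/108*(-21) = 639989/36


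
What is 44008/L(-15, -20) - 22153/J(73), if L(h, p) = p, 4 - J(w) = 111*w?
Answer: -88994433/40495 ≈ -2197.7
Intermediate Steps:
J(w) = 4 - 111*w
44008/L(-15, -20) - 22153/J(73) = 44008/(-20) - 22153/(4 - 111*73) = 44008*(-1/20) - 22153/(4 - 8103) = -11002/5 - 22153/(-8099) = -11002/5 - 22153*(-1/8099) = -11002/5 + 22153/8099 = -88994433/40495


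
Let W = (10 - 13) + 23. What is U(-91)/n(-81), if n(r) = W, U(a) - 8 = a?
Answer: -83/20 ≈ -4.1500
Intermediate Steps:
U(a) = 8 + a
W = 20 (W = -3 + 23 = 20)
n(r) = 20
U(-91)/n(-81) = (8 - 91)/20 = -83*1/20 = -83/20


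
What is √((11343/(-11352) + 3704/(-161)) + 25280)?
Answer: √2343465109297158/304612 ≈ 158.92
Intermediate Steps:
√((11343/(-11352) + 3704/(-161)) + 25280) = √((11343*(-1/11352) + 3704*(-1/161)) + 25280) = √((-3781/3784 - 3704/161) + 25280) = √(-14624677/609224 + 25280) = √(15386558043/609224) = √2343465109297158/304612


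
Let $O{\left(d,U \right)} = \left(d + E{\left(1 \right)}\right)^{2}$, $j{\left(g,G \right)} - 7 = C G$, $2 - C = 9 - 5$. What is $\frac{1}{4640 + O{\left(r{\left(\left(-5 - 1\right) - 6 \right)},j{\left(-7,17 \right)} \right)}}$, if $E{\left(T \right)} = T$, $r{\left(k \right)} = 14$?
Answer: $\frac{1}{4865} \approx 0.00020555$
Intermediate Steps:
$C = -2$ ($C = 2 - \left(9 - 5\right) = 2 - 4 = -2$)
$j{\left(g,G \right)} = 7 - 2 G$
$O{\left(d,U \right)} = \left(1 + d\right)^{2}$ ($O{\left(d,U \right)} = \left(d + 1\right)^{2} = \left(1 + d\right)^{2}$)
$\frac{1}{4640 + O{\left(r{\left(\left(-5 - 1\right) - 6 \right)},j{\left(-7,17 \right)} \right)}} = \frac{1}{4640 + \left(1 + 14\right)^{2}} = \frac{1}{4640 + 15^{2}} = \frac{1}{4640 + 225} = \frac{1}{4865}$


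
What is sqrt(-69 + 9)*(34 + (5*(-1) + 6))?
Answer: 70*I*sqrt(15) ≈ 271.11*I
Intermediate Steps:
sqrt(-69 + 9)*(34 + (5*(-1) + 6)) = sqrt(-60)*(34 + (-5 + 6)) = (2*I*sqrt(15))*(34 + 1) = (2*I*sqrt(15))*35 = 70*I*sqrt(15)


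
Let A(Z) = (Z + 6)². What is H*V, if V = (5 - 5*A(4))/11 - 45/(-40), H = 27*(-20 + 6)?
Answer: 66339/4 ≈ 16585.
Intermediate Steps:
A(Z) = (6 + Z)²
H = -378 (H = 27*(-14) = -378)
V = -351/8 (V = (5 - 5*(6 + 4)²)/11 - 45/(-40) = (5 - 5*10²)*(1/11) - 45*(-1/40) = (5 - 5*100)*(1/11) + 9/8 = (5 - 500)*(1/11) + 9/8 = -495*1/11 + 9/8 = -45 + 9/8 = -351/8 ≈ -43.875)
H*V = -378*(-351/8) = 66339/4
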